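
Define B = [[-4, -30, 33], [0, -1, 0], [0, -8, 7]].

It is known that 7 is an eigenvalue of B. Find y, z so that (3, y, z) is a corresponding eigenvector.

We need (B - 7I)v = 0.
B - 7I = [[-11, -30, 33], [0, -8, 0], [0, -8, 0]].
Row 1: (-11)·3 + (-30)·y + (33)·z = 0
Row 2: (0)·3 + (-8)·y + (0)·z = 0
Row 3: (0)·3 + (-8)·y + (0)·z = 0
Solving gives y = 0, z = 1.
Check: B·(3, 0, 1) = (21, 0, 7) = 7·(3, 0, 1).

0, 1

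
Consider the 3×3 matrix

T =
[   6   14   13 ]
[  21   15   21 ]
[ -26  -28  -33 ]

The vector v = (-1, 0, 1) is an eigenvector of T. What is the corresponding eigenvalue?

-7

Compute Tv: T·(-1, 0, 1) = (7, 0, -7).
Since Tv = λv, compare component 1: 7 = λ·-1, so λ = -7.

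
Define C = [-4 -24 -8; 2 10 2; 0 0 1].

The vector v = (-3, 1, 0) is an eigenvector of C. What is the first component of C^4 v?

-768

First find the eigenvalue: Cv = (-12, 4, 0) = 4·(-3, 1, 0), so λ = 4.
Then C^4 v = λ^4·v = 4^4·(-3, 1, 0) = 256·(-3, 1, 0) = (-768, 256, 0).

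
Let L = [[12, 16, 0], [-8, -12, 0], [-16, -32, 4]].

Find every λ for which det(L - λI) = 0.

Set up det(μI - L) = 0.
Expanding along the first row, p(μ) = μ^3 - 4μ^2 - 16μ + 64.
Try μ = 4: p(4) = 0, so 4 is a root.
Factor out (μ - 4): p(μ) = (μ - 4)·(μ^2 - 16).
The quadratic factors as (μ + 4)·(μ - 4).
Eigenvalues: -4, 4, 4.

-4, 4, 4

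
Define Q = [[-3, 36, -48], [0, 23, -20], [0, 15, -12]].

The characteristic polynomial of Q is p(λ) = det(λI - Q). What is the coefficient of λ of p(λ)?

-9

p(λ) = λ^3 - 8λ^2 - 9λ + 72.
The coefficient of λ is -9.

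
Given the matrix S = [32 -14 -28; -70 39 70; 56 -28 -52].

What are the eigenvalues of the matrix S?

4, 4, 11

Compute the characteristic polynomial p(μ) = det(μI - S).
Expanding the 3×3 determinant: p(μ) = μ^3 - 19μ^2 + 104μ - 176.
Since p(4) = 0, μ = 4 is a root.
Dividing by (μ - 4) leaves μ^2 - 15μ + 44.
The quadratic factors as (μ - 4)·(μ - 11).
Eigenvalues: 4, 4, 11.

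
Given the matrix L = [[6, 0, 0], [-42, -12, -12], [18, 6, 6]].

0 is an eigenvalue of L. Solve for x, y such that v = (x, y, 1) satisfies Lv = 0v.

0, -1

We need (L)v = 0.
L = [[6, 0, 0], [-42, -12, -12], [18, 6, 6]].
Row 1: (6)·x + (0)·y + (0)·1 = 0
Row 2: (-42)·x + (-12)·y + (-12)·1 = 0
Row 3: (18)·x + (6)·y + (6)·1 = 0
Solving gives x = 0, y = -1.
Check: L·(0, -1, 1) = (0, 0, 0) = 0·(0, -1, 1).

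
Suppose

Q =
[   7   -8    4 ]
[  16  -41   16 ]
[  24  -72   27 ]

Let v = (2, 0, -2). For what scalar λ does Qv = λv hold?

Compute Qv: Q·(2, 0, -2) = (6, 0, -6).
Since Qv = λv, compare component 1: 6 = λ·2, so λ = 3.

3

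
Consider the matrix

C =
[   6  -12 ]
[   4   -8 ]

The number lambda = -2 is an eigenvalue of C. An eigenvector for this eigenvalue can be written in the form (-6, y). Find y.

-4

We need (C + 2I)v = 0.
C + 2I = [[8, -12], [4, -6]].
Row 1: (8)·-6 + (-12)·y = 0
Row 2: (4)·-6 + (-6)·y = 0
Solving gives y = -4.
Check: C·(-6, -4) = (12, 8) = -2·(-6, -4).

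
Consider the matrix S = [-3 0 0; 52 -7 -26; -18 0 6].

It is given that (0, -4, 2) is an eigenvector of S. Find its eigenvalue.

6

Compute Sv: S·(0, -4, 2) = (0, -24, 12).
Since Sv = λv, compare component 2: -24 = λ·-4, so λ = 6.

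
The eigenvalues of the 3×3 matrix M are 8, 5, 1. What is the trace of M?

trace(M) is the sum of the eigenvalues: (8) + (5) + (1) = 14.

14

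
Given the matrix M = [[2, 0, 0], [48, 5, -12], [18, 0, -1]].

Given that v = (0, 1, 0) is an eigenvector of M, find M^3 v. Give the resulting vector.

First find the eigenvalue: Mv = (0, 5, 0) = 5·(0, 1, 0), so λ = 5.
Then M^3 v = λ^3·v = 5^3·(0, 1, 0) = 125·(0, 1, 0) = (0, 125, 0).

(0, 125, 0)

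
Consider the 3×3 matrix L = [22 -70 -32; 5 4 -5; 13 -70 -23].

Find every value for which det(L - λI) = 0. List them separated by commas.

-10, 4, 9

Compute the characteristic polynomial p(μ) = det(μI - L).
Expanding the 3×3 determinant: p(μ) = μ^3 - 3μ^2 - 94μ + 360.
Try μ = -10: p(-10) = 0, so -10 is a root.
Dividing by (μ + 10) leaves μ^2 - 13μ + 36.
The quadratic factors as (μ - 4)·(μ - 9).
Eigenvalues: -10, 4, 9.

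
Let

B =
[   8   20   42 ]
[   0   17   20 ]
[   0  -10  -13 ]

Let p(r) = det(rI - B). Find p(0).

p(0) = det(0·I − B) = det(−B) = (−1)^3·det(B).
det(B) = -168, so p(0) = 168.

168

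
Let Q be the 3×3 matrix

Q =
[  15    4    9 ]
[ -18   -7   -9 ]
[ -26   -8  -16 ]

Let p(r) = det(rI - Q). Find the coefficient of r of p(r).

p(r) = r^3 + 8r^2 + r - 42.
The coefficient of r is 1.

1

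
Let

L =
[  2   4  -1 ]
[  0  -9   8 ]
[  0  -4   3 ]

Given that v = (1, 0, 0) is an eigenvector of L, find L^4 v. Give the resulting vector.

First find the eigenvalue: Lv = (2, 0, 0) = 2·(1, 0, 0), so λ = 2.
Then L^4 v = λ^4·v = 2^4·(1, 0, 0) = 16·(1, 0, 0) = (16, 0, 0).

(16, 0, 0)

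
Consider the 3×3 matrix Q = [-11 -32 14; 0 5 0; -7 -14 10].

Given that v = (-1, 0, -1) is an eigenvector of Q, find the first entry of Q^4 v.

-81

First find the eigenvalue: Qv = (-3, 0, -3) = 3·(-1, 0, -1), so λ = 3.
Then Q^4 v = λ^4·v = 3^4·(-1, 0, -1) = 81·(-1, 0, -1) = (-81, 0, -81).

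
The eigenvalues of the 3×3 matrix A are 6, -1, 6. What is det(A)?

det(A) is the product of the eigenvalues: (6) · (-1) · (6) = -36.

-36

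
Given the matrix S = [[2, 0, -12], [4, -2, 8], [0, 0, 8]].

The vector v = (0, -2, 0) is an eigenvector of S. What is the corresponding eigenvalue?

Compute Sv: S·(0, -2, 0) = (0, 4, 0).
Since Sv = λv, compare component 2: 4 = λ·-2, so λ = -2.

-2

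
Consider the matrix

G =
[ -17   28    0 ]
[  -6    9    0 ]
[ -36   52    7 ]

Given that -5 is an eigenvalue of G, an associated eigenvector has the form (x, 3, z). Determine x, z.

7, 8

We need (G + 5I)v = 0.
G + 5I = [[-12, 28, 0], [-6, 14, 0], [-36, 52, 12]].
Row 1: (-12)·x + (28)·3 + (0)·z = 0
Row 2: (-6)·x + (14)·3 + (0)·z = 0
Row 3: (-36)·x + (52)·3 + (12)·z = 0
Solving gives x = 7, z = 8.
Check: G·(7, 3, 8) = (-35, -15, -40) = -5·(7, 3, 8).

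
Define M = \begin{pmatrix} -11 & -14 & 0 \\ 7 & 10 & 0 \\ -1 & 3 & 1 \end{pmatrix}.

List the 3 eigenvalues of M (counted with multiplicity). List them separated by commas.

Set up det(λI - M) = 0.
Expanding the 3×3 determinant: p(λ) = λ^3 - 13λ + 12.
Try λ = 3: p(3) = 0, so 3 is a root.
Dividing by (λ - 3) leaves λ^2 + 3λ - 4.
The quadratic factors as (λ + 4)·(λ - 1).
Eigenvalues: -4, 1, 3.

-4, 1, 3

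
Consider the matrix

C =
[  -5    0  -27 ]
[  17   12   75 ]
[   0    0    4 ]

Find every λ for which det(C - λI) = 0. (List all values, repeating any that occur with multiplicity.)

The characteristic polynomial is p(λ) = det(λI - C).
Expanding along the first row, p(λ) = λ^3 - 11λ^2 - 32λ + 240.
Since p(4) = 0, λ = 4 is a root.
Dividing by (λ - 4) leaves λ^2 - 7λ - 60.
The quadratic factors as (λ + 5)·(λ - 12).
Eigenvalues: -5, 4, 12.

-5, 4, 12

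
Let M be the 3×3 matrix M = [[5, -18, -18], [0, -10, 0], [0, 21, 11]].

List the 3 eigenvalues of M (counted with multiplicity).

-10, 5, 11

The characteristic polynomial is p(λ) = det(λI - M).
Expanding along the first row, p(λ) = λ^3 - 6λ^2 - 105λ + 550.
Rational-root test: λ = 5 gives p(5) = 0.
Dividing by (λ - 5) leaves λ^2 - λ - 110.
The quadratic factors as (λ + 10)·(λ - 11).
Eigenvalues: -10, 5, 11.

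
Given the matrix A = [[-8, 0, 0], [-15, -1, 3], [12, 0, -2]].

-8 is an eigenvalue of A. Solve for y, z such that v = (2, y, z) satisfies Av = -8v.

We need (A + 8I)v = 0.
A + 8I = [[0, 0, 0], [-15, 7, 3], [12, 0, 6]].
Row 1: (0)·2 + (0)·y + (0)·z = 0
Row 2: (-15)·2 + (7)·y + (3)·z = 0
Row 3: (12)·2 + (0)·y + (6)·z = 0
Solving gives y = 6, z = -4.
Check: A·(2, 6, -4) = (-16, -48, 32) = -8·(2, 6, -4).

6, -4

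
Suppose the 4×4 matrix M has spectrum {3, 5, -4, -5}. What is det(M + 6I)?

If M has eigenvalues 3, 5, -4, -5, then M + 6I has eigenvalues 9, 11, 2, 1.
det(M + 6I) = (9) · (11) · (2) · (1) = 198.

198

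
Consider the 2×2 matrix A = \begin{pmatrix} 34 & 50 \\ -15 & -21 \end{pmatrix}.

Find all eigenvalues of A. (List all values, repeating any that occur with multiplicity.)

det(A - λI) = (34 - λ)(-21 - λ) - (50)·(-15) = λ^2 - 13λ + 36.
This factors as (λ - 4)·(λ - 9) = 0.
Eigenvalues: 4, 9.

4, 9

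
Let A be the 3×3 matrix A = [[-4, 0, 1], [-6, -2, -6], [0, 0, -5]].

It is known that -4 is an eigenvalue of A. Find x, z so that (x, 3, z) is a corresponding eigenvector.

We need (A + 4I)v = 0.
A + 4I = [[0, 0, 1], [-6, 2, -6], [0, 0, -1]].
Row 1: (0)·x + (0)·3 + (1)·z = 0
Row 2: (-6)·x + (2)·3 + (-6)·z = 0
Row 3: (0)·x + (0)·3 + (-1)·z = 0
Solving gives x = 1, z = 0.
Check: A·(1, 3, 0) = (-4, -12, 0) = -4·(1, 3, 0).

1, 0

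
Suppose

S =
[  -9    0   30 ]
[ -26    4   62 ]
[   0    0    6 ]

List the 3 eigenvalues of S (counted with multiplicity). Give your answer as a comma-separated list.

Set up det(λI - S) = 0.
Cofactor expansion gives p(λ) = λ^3 - λ^2 - 66λ + 216.
Since p(4) = 0, λ = 4 is a root.
Factor out (λ - 4): p(λ) = (λ - 4)·(λ^2 + 3λ - 54).
The quadratic factors as (λ + 9)·(λ - 6).
Eigenvalues: -9, 4, 6.

-9, 4, 6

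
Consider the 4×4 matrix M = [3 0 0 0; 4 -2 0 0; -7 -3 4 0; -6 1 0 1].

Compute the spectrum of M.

-2, 1, 3, 4

M is lower triangular, so its eigenvalues are the diagonal entries.
Diagonal: 3, -2, 4, 1.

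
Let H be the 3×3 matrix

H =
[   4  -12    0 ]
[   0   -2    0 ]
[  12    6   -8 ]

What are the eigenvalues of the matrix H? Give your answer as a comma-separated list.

-8, -2, 4

Compute the characteristic polynomial p(t) = det(tI - H).
Expanding the 3×3 determinant: p(t) = t^3 + 6t^2 - 24t - 64.
Since p(-8) = 0, t = -8 is a root.
Factor out (t + 8): p(t) = (t + 8)·(t^2 - 2t - 8).
The quadratic factors as (t + 2)·(t - 4).
Eigenvalues: -8, -2, 4.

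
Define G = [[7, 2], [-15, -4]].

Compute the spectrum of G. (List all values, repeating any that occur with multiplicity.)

det(G - λI) = (7 - λ)(-4 - λ) - (2)·(-15) = λ^2 - 3λ + 2.
This factors as (λ - 1)·(λ - 2) = 0.
Eigenvalues: 1, 2.

1, 2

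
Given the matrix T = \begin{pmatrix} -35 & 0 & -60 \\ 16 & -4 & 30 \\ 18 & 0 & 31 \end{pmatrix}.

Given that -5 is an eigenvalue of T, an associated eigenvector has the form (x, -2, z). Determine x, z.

2, -1

We need (T + 5I)v = 0.
T + 5I = [[-30, 0, -60], [16, 1, 30], [18, 0, 36]].
Row 1: (-30)·x + (0)·-2 + (-60)·z = 0
Row 2: (16)·x + (1)·-2 + (30)·z = 0
Row 3: (18)·x + (0)·-2 + (36)·z = 0
Solving gives x = 2, z = -1.
Check: T·(2, -2, -1) = (-10, 10, 5) = -5·(2, -2, -1).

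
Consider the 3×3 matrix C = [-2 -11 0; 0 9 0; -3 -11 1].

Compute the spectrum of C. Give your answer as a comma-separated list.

Set up det(λI - C) = 0.
Expanding the 3×3 determinant: p(λ) = λ^3 - 8λ^2 - 11λ + 18.
Rational-root test: λ = 1 gives p(1) = 0.
Dividing by (λ - 1) leaves λ^2 - 7λ - 18.
The quadratic factors as (λ + 2)·(λ - 9).
Eigenvalues: -2, 1, 9.

-2, 1, 9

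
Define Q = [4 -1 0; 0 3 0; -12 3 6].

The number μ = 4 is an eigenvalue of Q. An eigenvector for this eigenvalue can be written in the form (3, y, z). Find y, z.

0, 18

We need (Q - 4I)v = 0.
Q - 4I = [[0, -1, 0], [0, -1, 0], [-12, 3, 2]].
Row 1: (0)·3 + (-1)·y + (0)·z = 0
Row 2: (0)·3 + (-1)·y + (0)·z = 0
Row 3: (-12)·3 + (3)·y + (2)·z = 0
Solving gives y = 0, z = 18.
Check: Q·(3, 0, 18) = (12, 0, 72) = 4·(3, 0, 18).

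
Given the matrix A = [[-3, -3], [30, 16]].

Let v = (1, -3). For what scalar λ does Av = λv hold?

Compute Av: A·(1, -3) = (6, -18).
Since Av = λv, compare component 1: 6 = λ·1, so λ = 6.

6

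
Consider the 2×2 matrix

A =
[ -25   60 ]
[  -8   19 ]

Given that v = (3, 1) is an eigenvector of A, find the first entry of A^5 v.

First find the eigenvalue: Av = (-15, -5) = -5·(3, 1), so λ = -5.
Then A^5 v = λ^5·v = (-5)^5·(3, 1) = -3125·(3, 1) = (-9375, -3125).

-9375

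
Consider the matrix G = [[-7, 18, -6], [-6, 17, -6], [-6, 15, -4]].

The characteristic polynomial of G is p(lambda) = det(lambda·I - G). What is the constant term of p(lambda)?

p(lambda) = lambda^3 - 6·lambda^2 + 3·lambda + 10.
The constant term is 10.

10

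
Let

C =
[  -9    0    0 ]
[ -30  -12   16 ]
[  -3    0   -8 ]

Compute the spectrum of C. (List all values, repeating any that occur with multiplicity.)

Compute the characteristic polynomial p(s) = det(sI - C).
Expanding along the first row, p(s) = s^3 + 29s^2 + 276s + 864.
Since p(-8) = 0, s = -8 is a root.
Factor out (s + 8): p(s) = (s + 8)·(s^2 + 21s + 108).
The quadratic factors as (s + 12)·(s + 9).
Eigenvalues: -12, -9, -8.

-12, -9, -8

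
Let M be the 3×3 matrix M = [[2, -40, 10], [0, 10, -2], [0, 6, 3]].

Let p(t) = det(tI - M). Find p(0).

-84

p(0) = det(0·I − M) = det(−M) = (−1)^3·det(M).
det(M) = 84, so p(0) = -84.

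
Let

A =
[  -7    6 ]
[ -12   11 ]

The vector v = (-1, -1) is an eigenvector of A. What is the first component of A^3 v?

1

First find the eigenvalue: Av = (1, 1) = -1·(-1, -1), so λ = -1.
Then A^3 v = λ^3·v = (-1)^3·(-1, -1) = -1·(-1, -1) = (1, 1).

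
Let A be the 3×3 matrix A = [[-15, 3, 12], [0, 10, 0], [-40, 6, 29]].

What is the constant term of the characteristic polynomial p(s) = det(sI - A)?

-450

p(0) = det(0·I − A) = det(−A) = (−1)^3·det(A).
det(A) = 450, so p(0) = -450.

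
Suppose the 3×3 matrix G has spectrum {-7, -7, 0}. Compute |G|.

0

det(G) is the product of the eigenvalues: (-7) · (-7) · (0) = 0.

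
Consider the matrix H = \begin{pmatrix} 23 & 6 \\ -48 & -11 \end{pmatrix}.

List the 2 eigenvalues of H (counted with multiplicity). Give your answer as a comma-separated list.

5, 7

det(H - λI) = (23 - λ)(-11 - λ) - (6)·(-48) = λ^2 - 12λ + 35.
This factors as (λ - 5)·(λ - 7) = 0.
Eigenvalues: 5, 7.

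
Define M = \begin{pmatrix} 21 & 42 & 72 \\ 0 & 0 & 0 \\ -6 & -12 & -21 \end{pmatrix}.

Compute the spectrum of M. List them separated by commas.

-3, 0, 3

Set up det(λI - M) = 0.
Cofactor expansion gives p(λ) = λ^3 - 9λ.
Rational-root test: λ = -3 gives p(-3) = 0.
Dividing by (λ + 3) leaves λ^2 - 3λ.
The quadratic factors as λ·(λ - 3).
Eigenvalues: -3, 0, 3.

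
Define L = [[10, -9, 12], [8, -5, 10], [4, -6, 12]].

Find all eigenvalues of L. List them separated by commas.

Set up det(μI - L) = 0.
Expanding along the first row, p(μ) = μ^3 - 17μ^2 + 94μ - 168.
Rational-root test: μ = 4 gives p(4) = 0.
Factor out (μ - 4): p(μ) = (μ - 4)·(μ^2 - 13μ + 42).
The quadratic factors as (μ - 6)·(μ - 7).
Eigenvalues: 4, 6, 7.

4, 6, 7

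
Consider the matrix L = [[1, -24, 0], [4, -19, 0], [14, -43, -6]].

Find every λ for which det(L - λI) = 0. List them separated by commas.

-11, -7, -6

Set up det(λI - L) = 0.
Expanding the 3×3 determinant: p(λ) = λ^3 + 24λ^2 + 185λ + 462.
Rational-root test: λ = -7 gives p(-7) = 0.
Dividing by (λ + 7) leaves λ^2 + 17λ + 66.
The quadratic factors as (λ + 11)·(λ + 6).
Eigenvalues: -11, -7, -6.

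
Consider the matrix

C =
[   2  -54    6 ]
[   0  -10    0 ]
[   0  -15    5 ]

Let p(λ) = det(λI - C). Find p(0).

p(0) = det(0·I − C) = det(−C) = (−1)^3·det(C).
det(C) = -100, so p(0) = 100.

100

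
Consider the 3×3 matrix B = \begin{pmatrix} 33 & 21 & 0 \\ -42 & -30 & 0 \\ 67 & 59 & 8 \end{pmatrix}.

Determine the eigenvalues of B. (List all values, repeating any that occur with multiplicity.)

-9, 8, 12

The characteristic polynomial is p(λ) = det(λI - B).
Expanding along the first row, p(λ) = λ^3 - 11λ^2 - 84λ + 864.
Since p(12) = 0, λ = 12 is a root.
Dividing by (λ - 12) leaves λ^2 + λ - 72.
The quadratic factors as (λ + 9)·(λ - 8).
Eigenvalues: -9, 8, 12.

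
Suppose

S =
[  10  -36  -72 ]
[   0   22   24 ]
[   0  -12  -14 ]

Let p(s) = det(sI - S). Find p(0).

p(0) = det(0·I − S) = det(−S) = (−1)^3·det(S).
det(S) = -200, so p(0) = 200.

200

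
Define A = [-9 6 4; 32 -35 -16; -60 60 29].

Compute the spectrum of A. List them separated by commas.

Set up det(lambda·I - A) = 0.
Cofactor expansion gives p(lambda) = lambda^3 + 15·lambda^2 + 47·lambda + 33.
Since p(-1) = 0, lambda = -1 is a root.
Dividing by (lambda + 1) leaves lambda^2 + 14·lambda + 33.
The quadratic factors as (lambda + 11)·(lambda + 3).
Eigenvalues: -11, -3, -1.

-11, -3, -1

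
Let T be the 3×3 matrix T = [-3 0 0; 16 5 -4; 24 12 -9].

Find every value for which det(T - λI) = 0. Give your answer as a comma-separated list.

-3, -3, -1

Set up det(λI - T) = 0.
Expanding along the first row, p(λ) = λ^3 + 7λ^2 + 15λ + 9.
Try λ = -1: p(-1) = 0, so -1 is a root.
Factor out (λ + 1): p(λ) = (λ + 1)·(λ^2 + 6λ + 9).
The quadratic factor is (λ + 3)^2.
Eigenvalues: -3, -3, -1.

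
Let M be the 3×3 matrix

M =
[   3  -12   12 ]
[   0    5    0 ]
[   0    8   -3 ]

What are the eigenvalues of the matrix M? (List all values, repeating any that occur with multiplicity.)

Compute the characteristic polynomial p(λ) = det(λI - M).
Expanding the 3×3 determinant: p(λ) = λ^3 - 5λ^2 - 9λ + 45.
Since p(5) = 0, λ = 5 is a root.
Factor out (λ - 5): p(λ) = (λ - 5)·(λ^2 - 9).
The quadratic factors as (λ + 3)·(λ - 3).
Eigenvalues: -3, 3, 5.

-3, 3, 5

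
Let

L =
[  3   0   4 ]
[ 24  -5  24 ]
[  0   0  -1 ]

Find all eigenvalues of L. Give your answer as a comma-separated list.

-5, -1, 3

The characteristic polynomial is p(λ) = det(λI - L).
Cofactor expansion gives p(λ) = λ^3 + 3λ^2 - 13λ - 15.
Rational-root test: λ = 3 gives p(3) = 0.
Factor out (λ - 3): p(λ) = (λ - 3)·(λ^2 + 6λ + 5).
The quadratic factors as (λ + 5)·(λ + 1).
Eigenvalues: -5, -1, 3.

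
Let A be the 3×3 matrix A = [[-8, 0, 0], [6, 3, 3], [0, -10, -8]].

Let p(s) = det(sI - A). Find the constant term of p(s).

p(s) = s^3 + 13s^2 + 46s + 48.
The constant term is 48.

48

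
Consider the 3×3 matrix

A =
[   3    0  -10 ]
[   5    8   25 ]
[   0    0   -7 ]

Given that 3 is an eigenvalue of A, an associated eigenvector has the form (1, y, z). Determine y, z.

-1, 0

We need (A - 3I)v = 0.
A - 3I = [[0, 0, -10], [5, 5, 25], [0, 0, -10]].
Row 1: (0)·1 + (0)·y + (-10)·z = 0
Row 2: (5)·1 + (5)·y + (25)·z = 0
Row 3: (0)·1 + (0)·y + (-10)·z = 0
Solving gives y = -1, z = 0.
Check: A·(1, -1, 0) = (3, -3, 0) = 3·(1, -1, 0).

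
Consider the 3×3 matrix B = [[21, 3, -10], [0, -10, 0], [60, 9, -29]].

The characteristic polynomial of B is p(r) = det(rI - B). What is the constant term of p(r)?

p(r) = r^3 + 18r^2 + 71r - 90.
The constant term is -90.

-90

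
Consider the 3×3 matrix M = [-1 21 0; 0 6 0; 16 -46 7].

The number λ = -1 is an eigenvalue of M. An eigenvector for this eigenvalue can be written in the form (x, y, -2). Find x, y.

1, 0

We need (M + 1I)v = 0.
M + 1I = [[0, 21, 0], [0, 7, 0], [16, -46, 8]].
Row 1: (0)·x + (21)·y + (0)·-2 = 0
Row 2: (0)·x + (7)·y + (0)·-2 = 0
Row 3: (16)·x + (-46)·y + (8)·-2 = 0
Solving gives x = 1, y = 0.
Check: M·(1, 0, -2) = (-1, 0, 2) = -1·(1, 0, -2).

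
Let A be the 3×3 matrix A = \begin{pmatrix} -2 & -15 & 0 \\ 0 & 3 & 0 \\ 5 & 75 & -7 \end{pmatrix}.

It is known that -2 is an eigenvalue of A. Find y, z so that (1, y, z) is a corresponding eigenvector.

0, 1

We need (A + 2I)v = 0.
A + 2I = [[0, -15, 0], [0, 5, 0], [5, 75, -5]].
Row 1: (0)·1 + (-15)·y + (0)·z = 0
Row 2: (0)·1 + (5)·y + (0)·z = 0
Row 3: (5)·1 + (75)·y + (-5)·z = 0
Solving gives y = 0, z = 1.
Check: A·(1, 0, 1) = (-2, 0, -2) = -2·(1, 0, 1).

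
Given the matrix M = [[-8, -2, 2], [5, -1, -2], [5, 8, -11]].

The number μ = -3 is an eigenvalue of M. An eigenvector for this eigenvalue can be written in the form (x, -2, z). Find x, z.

We need (M + 3I)v = 0.
M + 3I = [[-5, -2, 2], [5, 2, -2], [5, 8, -8]].
Row 1: (-5)·x + (-2)·-2 + (2)·z = 0
Row 2: (5)·x + (2)·-2 + (-2)·z = 0
Row 3: (5)·x + (8)·-2 + (-8)·z = 0
Solving gives x = 0, z = -2.
Check: M·(0, -2, -2) = (0, 6, 6) = -3·(0, -2, -2).

0, -2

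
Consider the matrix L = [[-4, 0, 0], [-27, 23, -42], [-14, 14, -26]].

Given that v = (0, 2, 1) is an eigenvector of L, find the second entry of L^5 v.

First find the eigenvalue: Lv = (0, 4, 2) = 2·(0, 2, 1), so λ = 2.
Then L^5 v = λ^5·v = 2^5·(0, 2, 1) = 32·(0, 2, 1) = (0, 64, 32).

64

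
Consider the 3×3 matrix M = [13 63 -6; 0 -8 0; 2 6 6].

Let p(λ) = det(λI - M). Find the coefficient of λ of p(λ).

p(λ) = λ^3 - 11λ^2 - 62λ + 720.
The coefficient of λ is -62.

-62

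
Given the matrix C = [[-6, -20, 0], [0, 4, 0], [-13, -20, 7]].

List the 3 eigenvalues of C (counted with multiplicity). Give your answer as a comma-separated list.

Compute the characteristic polynomial p(λ) = det(λI - C).
Cofactor expansion gives p(λ) = λ^3 - 5λ^2 - 38λ + 168.
Rational-root test: λ = -6 gives p(-6) = 0.
Dividing by (λ + 6) leaves λ^2 - 11λ + 28.
The quadratic factors as (λ - 4)·(λ - 7).
Eigenvalues: -6, 4, 7.

-6, 4, 7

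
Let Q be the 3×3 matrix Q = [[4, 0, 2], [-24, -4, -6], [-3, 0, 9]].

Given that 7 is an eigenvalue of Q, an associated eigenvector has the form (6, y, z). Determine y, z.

We need (Q - 7I)v = 0.
Q - 7I = [[-3, 0, 2], [-24, -11, -6], [-3, 0, 2]].
Row 1: (-3)·6 + (0)·y + (2)·z = 0
Row 2: (-24)·6 + (-11)·y + (-6)·z = 0
Row 3: (-3)·6 + (0)·y + (2)·z = 0
Solving gives y = -18, z = 9.
Check: Q·(6, -18, 9) = (42, -126, 63) = 7·(6, -18, 9).

-18, 9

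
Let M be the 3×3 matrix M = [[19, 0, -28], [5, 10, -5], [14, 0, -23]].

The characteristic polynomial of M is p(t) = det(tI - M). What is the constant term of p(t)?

p(t) = t^3 - 6t^2 - 85t + 450.
The constant term is 450.

450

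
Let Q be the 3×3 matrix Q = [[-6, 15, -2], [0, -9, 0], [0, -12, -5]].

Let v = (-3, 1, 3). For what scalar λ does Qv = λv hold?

-9

Compute Qv: Q·(-3, 1, 3) = (27, -9, -27).
Since Qv = λv, compare component 1: 27 = λ·-3, so λ = -9.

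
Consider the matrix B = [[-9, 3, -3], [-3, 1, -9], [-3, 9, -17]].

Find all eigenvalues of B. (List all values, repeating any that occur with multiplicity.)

Set up det(λI - B) = 0.
Expanding along the first row, p(λ) = λ^3 + 25λ^2 + 208λ + 576.
Since p(-9) = 0, λ = -9 is a root.
Factor out (λ + 9): p(λ) = (λ + 9)·(λ^2 + 16λ + 64).
The quadratic factor is (λ + 8)^2.
Eigenvalues: -9, -8, -8.

-9, -8, -8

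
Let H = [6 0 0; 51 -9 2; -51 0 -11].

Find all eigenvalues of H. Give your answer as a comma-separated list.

Set up det(μI - H) = 0.
Expanding the 3×3 determinant: p(μ) = μ^3 + 14μ^2 - 21μ - 594.
Since p(6) = 0, μ = 6 is a root.
Factor out (μ - 6): p(μ) = (μ - 6)·(μ^2 + 20μ + 99).
The quadratic factors as (μ + 11)·(μ + 9).
Eigenvalues: -11, -9, 6.

-11, -9, 6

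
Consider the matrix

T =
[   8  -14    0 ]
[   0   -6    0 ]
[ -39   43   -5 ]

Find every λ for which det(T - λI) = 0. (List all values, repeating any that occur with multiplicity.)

-6, -5, 8

Compute the characteristic polynomial p(t) = det(tI - T).
Expanding the 3×3 determinant: p(t) = t^3 + 3t^2 - 58t - 240.
Rational-root test: t = 8 gives p(8) = 0.
Dividing by (t - 8) leaves t^2 + 11t + 30.
The quadratic factors as (t + 6)·(t + 5).
Eigenvalues: -6, -5, 8.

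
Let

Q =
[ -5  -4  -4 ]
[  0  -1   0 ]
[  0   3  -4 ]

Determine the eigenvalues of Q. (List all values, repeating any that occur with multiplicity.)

Compute the characteristic polynomial p(r) = det(rI - Q).
Expanding the 3×3 determinant: p(r) = r^3 + 10r^2 + 29r + 20.
Rational-root test: r = -1 gives p(-1) = 0.
Dividing by (r + 1) leaves r^2 + 9r + 20.
The quadratic factors as (r + 5)·(r + 4).
Eigenvalues: -5, -4, -1.

-5, -4, -1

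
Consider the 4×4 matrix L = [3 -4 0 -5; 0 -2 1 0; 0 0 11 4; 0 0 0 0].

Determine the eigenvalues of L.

L is upper triangular, so its eigenvalues are the diagonal entries.
Diagonal: 3, -2, 11, 0.

-2, 0, 3, 11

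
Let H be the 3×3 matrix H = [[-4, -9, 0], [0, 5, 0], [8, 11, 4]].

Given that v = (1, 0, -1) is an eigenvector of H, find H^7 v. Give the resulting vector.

First find the eigenvalue: Hv = (-4, 0, 4) = -4·(1, 0, -1), so λ = -4.
Then H^7 v = λ^7·v = (-4)^7·(1, 0, -1) = -16384·(1, 0, -1) = (-16384, 0, 16384).

(-16384, 0, 16384)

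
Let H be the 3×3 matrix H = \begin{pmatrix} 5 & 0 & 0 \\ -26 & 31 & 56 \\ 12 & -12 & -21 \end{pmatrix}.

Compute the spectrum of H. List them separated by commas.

The characteristic polynomial is p(λ) = det(λI - H).
Expanding along the first row, p(λ) = λ^3 - 15λ^2 + 71λ - 105.
Rational-root test: λ = 5 gives p(5) = 0.
Factor out (λ - 5): p(λ) = (λ - 5)·(λ^2 - 10λ + 21).
The quadratic factors as (λ - 3)·(λ - 7).
Eigenvalues: 3, 5, 7.

3, 5, 7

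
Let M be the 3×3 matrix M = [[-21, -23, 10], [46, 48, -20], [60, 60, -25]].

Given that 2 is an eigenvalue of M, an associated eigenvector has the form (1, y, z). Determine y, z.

We need (M - 2I)v = 0.
M - 2I = [[-23, -23, 10], [46, 46, -20], [60, 60, -27]].
Row 1: (-23)·1 + (-23)·y + (10)·z = 0
Row 2: (46)·1 + (46)·y + (-20)·z = 0
Row 3: (60)·1 + (60)·y + (-27)·z = 0
Solving gives y = -1, z = 0.
Check: M·(1, -1, 0) = (2, -2, 0) = 2·(1, -1, 0).

-1, 0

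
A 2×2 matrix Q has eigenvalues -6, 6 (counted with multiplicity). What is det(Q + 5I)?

-11

If Q has eigenvalues -6, 6, then Q + 5I has eigenvalues -1, 11.
det(Q + 5I) = (-1) · (11) = -11.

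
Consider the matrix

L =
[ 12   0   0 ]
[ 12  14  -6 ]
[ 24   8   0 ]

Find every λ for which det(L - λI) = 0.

Set up det(tI - L) = 0.
Expanding along the first row, p(t) = t^3 - 26t^2 + 216t - 576.
Try t = 6: p(6) = 0, so 6 is a root.
Factor out (t - 6): p(t) = (t - 6)·(t^2 - 20t + 96).
The quadratic factors as (t - 8)·(t - 12).
Eigenvalues: 6, 8, 12.

6, 8, 12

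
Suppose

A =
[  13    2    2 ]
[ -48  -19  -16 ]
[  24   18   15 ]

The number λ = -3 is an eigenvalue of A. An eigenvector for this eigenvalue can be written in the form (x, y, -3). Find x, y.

We need (A + 3I)v = 0.
A + 3I = [[16, 2, 2], [-48, -16, -16], [24, 18, 18]].
Row 1: (16)·x + (2)·y + (2)·-3 = 0
Row 2: (-48)·x + (-16)·y + (-16)·-3 = 0
Row 3: (24)·x + (18)·y + (18)·-3 = 0
Solving gives x = 0, y = 3.
Check: A·(0, 3, -3) = (0, -9, 9) = -3·(0, 3, -3).

0, 3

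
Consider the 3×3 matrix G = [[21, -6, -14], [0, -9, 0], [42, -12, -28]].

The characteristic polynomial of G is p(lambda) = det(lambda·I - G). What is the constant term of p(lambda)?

0

p(lambda) = lambda^3 + 16·lambda^2 + 63·lambda.
The constant term is 0.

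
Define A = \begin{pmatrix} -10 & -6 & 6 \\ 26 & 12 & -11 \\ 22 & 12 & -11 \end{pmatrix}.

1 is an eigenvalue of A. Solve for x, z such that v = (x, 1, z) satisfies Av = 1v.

0, 1

We need (A - 1I)v = 0.
A - 1I = [[-11, -6, 6], [26, 11, -11], [22, 12, -12]].
Row 1: (-11)·x + (-6)·1 + (6)·z = 0
Row 2: (26)·x + (11)·1 + (-11)·z = 0
Row 3: (22)·x + (12)·1 + (-12)·z = 0
Solving gives x = 0, z = 1.
Check: A·(0, 1, 1) = (0, 1, 1) = 1·(0, 1, 1).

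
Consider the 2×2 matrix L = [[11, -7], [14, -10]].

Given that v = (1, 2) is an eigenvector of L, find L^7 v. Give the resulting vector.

(-2187, -4374)

First find the eigenvalue: Lv = (-3, -6) = -3·(1, 2), so λ = -3.
Then L^7 v = λ^7·v = (-3)^7·(1, 2) = -2187·(1, 2) = (-2187, -4374).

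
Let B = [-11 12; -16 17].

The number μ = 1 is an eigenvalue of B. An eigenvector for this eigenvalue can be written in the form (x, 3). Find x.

3

We need (B - 1I)v = 0.
B - 1I = [[-12, 12], [-16, 16]].
Row 1: (-12)·x + (12)·3 = 0
Row 2: (-16)·x + (16)·3 = 0
Solving gives x = 3.
Check: B·(3, 3) = (3, 3) = 1·(3, 3).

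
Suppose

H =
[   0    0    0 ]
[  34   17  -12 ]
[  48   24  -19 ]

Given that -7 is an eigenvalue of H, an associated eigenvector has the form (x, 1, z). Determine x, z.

We need (H + 7I)v = 0.
H + 7I = [[7, 0, 0], [34, 24, -12], [48, 24, -12]].
Row 1: (7)·x + (0)·1 + (0)·z = 0
Row 2: (34)·x + (24)·1 + (-12)·z = 0
Row 3: (48)·x + (24)·1 + (-12)·z = 0
Solving gives x = 0, z = 2.
Check: H·(0, 1, 2) = (0, -7, -14) = -7·(0, 1, 2).

0, 2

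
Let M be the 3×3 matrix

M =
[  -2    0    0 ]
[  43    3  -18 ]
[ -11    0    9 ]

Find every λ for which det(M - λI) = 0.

The characteristic polynomial is p(μ) = det(μI - M).
Expanding the 3×3 determinant: p(μ) = μ^3 - 10μ^2 + 3μ + 54.
Rational-root test: μ = -2 gives p(-2) = 0.
Factor out (μ + 2): p(μ) = (μ + 2)·(μ^2 - 12μ + 27).
The quadratic factors as (μ - 3)·(μ - 9).
Eigenvalues: -2, 3, 9.

-2, 3, 9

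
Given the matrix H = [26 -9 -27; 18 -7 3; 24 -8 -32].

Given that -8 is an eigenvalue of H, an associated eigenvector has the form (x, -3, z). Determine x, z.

We need (H + 8I)v = 0.
H + 8I = [[34, -9, -27], [18, 1, 3], [24, -8, -24]].
Row 1: (34)·x + (-9)·-3 + (-27)·z = 0
Row 2: (18)·x + (1)·-3 + (3)·z = 0
Row 3: (24)·x + (-8)·-3 + (-24)·z = 0
Solving gives x = 0, z = 1.
Check: H·(0, -3, 1) = (0, 24, -8) = -8·(0, -3, 1).

0, 1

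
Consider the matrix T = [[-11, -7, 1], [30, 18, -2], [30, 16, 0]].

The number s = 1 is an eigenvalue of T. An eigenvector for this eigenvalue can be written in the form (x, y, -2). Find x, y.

We need (T - 1I)v = 0.
T - 1I = [[-12, -7, 1], [30, 17, -2], [30, 16, -1]].
Row 1: (-12)·x + (-7)·y + (1)·-2 = 0
Row 2: (30)·x + (17)·y + (-2)·-2 = 0
Row 3: (30)·x + (16)·y + (-1)·-2 = 0
Solving gives x = 1, y = -2.
Check: T·(1, -2, -2) = (1, -2, -2) = 1·(1, -2, -2).

1, -2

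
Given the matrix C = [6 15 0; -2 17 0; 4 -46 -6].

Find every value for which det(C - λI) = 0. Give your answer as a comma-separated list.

Compute the characteristic polynomial p(λ) = det(λI - C).
Expanding along the first row, p(λ) = λ^3 - 17λ^2 - 6λ + 792.
Since p(11) = 0, λ = 11 is a root.
Factor out (λ - 11): p(λ) = (λ - 11)·(λ^2 - 6λ - 72).
The quadratic factors as (λ + 6)·(λ - 12).
Eigenvalues: -6, 11, 12.

-6, 11, 12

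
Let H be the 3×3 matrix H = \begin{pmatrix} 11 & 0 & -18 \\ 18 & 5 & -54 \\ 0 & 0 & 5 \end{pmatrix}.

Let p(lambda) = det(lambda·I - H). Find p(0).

-275

p(0) = det(0·I − H) = det(−H) = (−1)^3·det(H).
det(H) = 275, so p(0) = -275.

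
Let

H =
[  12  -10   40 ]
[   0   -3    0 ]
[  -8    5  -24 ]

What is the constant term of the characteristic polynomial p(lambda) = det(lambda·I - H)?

p(0) = det(0·I − H) = det(−H) = (−1)^3·det(H).
det(H) = -96, so p(0) = 96.

96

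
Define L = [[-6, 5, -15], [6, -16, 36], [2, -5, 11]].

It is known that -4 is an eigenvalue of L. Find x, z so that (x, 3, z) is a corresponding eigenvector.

0, 1

We need (L + 4I)v = 0.
L + 4I = [[-2, 5, -15], [6, -12, 36], [2, -5, 15]].
Row 1: (-2)·x + (5)·3 + (-15)·z = 0
Row 2: (6)·x + (-12)·3 + (36)·z = 0
Row 3: (2)·x + (-5)·3 + (15)·z = 0
Solving gives x = 0, z = 1.
Check: L·(0, 3, 1) = (0, -12, -4) = -4·(0, 3, 1).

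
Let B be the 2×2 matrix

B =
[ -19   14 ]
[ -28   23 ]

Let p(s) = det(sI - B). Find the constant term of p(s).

-45

p(s) = s^2 - 4s - 45.
The constant term is -45.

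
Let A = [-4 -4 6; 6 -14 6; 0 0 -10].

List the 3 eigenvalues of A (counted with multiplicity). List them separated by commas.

Compute the characteristic polynomial p(λ) = det(λI - A).
Expanding along the first row, p(λ) = λ^3 + 28λ^2 + 260λ + 800.
Try λ = -10: p(-10) = 0, so -10 is a root.
Dividing by (λ + 10) leaves λ^2 + 18λ + 80.
The quadratic factors as (λ + 10)·(λ + 8).
Eigenvalues: -10, -10, -8.

-10, -10, -8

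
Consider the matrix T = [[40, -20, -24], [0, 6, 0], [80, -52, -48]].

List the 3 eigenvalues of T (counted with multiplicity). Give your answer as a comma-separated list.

-8, 0, 6

Set up det(tI - T) = 0.
Cofactor expansion gives p(t) = t^3 + 2t^2 - 48t.
Rational-root test: t = 6 gives p(6) = 0.
Factor out (t - 6): p(t) = (t - 6)·(t^2 + 8t).
The quadratic factors as (t + 8)·t.
Eigenvalues: -8, 0, 6.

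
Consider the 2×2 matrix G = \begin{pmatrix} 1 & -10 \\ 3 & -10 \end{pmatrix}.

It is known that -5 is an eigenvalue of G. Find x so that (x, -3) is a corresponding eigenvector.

We need (G + 5I)v = 0.
G + 5I = [[6, -10], [3, -5]].
Row 1: (6)·x + (-10)·-3 = 0
Row 2: (3)·x + (-5)·-3 = 0
Solving gives x = -5.
Check: G·(-5, -3) = (25, 15) = -5·(-5, -3).

-5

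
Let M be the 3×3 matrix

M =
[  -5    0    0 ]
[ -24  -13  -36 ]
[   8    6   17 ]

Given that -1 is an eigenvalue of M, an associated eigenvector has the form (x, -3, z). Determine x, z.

0, 1

We need (M + 1I)v = 0.
M + 1I = [[-4, 0, 0], [-24, -12, -36], [8, 6, 18]].
Row 1: (-4)·x + (0)·-3 + (0)·z = 0
Row 2: (-24)·x + (-12)·-3 + (-36)·z = 0
Row 3: (8)·x + (6)·-3 + (18)·z = 0
Solving gives x = 0, z = 1.
Check: M·(0, -3, 1) = (0, 3, -1) = -1·(0, -3, 1).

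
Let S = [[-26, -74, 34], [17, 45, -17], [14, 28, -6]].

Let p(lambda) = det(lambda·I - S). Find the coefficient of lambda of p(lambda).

p(lambda) = lambda^3 - 13·lambda^2 - 26·lambda + 528.
The coefficient of lambda is -26.

-26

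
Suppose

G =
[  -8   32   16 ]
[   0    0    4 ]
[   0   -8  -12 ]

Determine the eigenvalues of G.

-8, -8, -4

Set up det(λI - G) = 0.
Cofactor expansion gives p(λ) = λ^3 + 20λ^2 + 128λ + 256.
Since p(-4) = 0, λ = -4 is a root.
Factor out (λ + 4): p(λ) = (λ + 4)·(λ^2 + 16λ + 64).
The quadratic factor is (λ + 8)^2.
Eigenvalues: -8, -8, -4.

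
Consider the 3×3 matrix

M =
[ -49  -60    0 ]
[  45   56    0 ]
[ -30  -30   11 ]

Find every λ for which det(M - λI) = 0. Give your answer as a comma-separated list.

Set up det(λI - M) = 0.
Expanding along the first row, p(λ) = λ^3 - 18λ^2 + 33λ + 484.
Since p(-4) = 0, λ = -4 is a root.
Factor out (λ + 4): p(λ) = (λ + 4)·(λ^2 - 22λ + 121).
The quadratic factor is (λ - 11)^2.
Eigenvalues: -4, 11, 11.

-4, 11, 11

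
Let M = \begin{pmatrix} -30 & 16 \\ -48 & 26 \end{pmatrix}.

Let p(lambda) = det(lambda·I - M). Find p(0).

-12

p(0) = det(0·I − M) = det(−M) = (−1)^2·det(M).
det(M) = -12, so p(0) = -12.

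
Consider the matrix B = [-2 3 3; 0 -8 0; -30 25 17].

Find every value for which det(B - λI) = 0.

-8, 7, 8

Set up det(λI - B) = 0.
Expanding the 3×3 determinant: p(λ) = λ^3 - 7λ^2 - 64λ + 448.
Since p(7) = 0, λ = 7 is a root.
Factor out (λ - 7): p(λ) = (λ - 7)·(λ^2 - 64).
The quadratic factors as (λ + 8)·(λ - 8).
Eigenvalues: -8, 7, 8.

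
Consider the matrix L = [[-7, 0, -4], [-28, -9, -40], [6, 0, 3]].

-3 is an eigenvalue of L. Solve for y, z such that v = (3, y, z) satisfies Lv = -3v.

6, -3

We need (L + 3I)v = 0.
L + 3I = [[-4, 0, -4], [-28, -6, -40], [6, 0, 6]].
Row 1: (-4)·3 + (0)·y + (-4)·z = 0
Row 2: (-28)·3 + (-6)·y + (-40)·z = 0
Row 3: (6)·3 + (0)·y + (6)·z = 0
Solving gives y = 6, z = -3.
Check: L·(3, 6, -3) = (-9, -18, 9) = -3·(3, 6, -3).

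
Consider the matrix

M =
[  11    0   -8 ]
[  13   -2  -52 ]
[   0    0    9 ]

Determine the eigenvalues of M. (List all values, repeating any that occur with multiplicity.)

Set up det(μI - M) = 0.
Cofactor expansion gives p(μ) = μ^3 - 18μ^2 + 59μ + 198.
Since p(9) = 0, μ = 9 is a root.
Dividing by (μ - 9) leaves μ^2 - 9μ - 22.
The quadratic factors as (μ + 2)·(μ - 11).
Eigenvalues: -2, 9, 11.

-2, 9, 11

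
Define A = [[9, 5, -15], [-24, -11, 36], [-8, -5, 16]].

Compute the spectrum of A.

1, 4, 9

Set up det(tI - A) = 0.
Expanding the 3×3 determinant: p(t) = t^3 - 14t^2 + 49t - 36.
Rational-root test: t = 1 gives p(1) = 0.
Factor out (t - 1): p(t) = (t - 1)·(t^2 - 13t + 36).
The quadratic factors as (t - 4)·(t - 9).
Eigenvalues: 1, 4, 9.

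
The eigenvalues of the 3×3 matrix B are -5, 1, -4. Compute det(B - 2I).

-42

If B has eigenvalues -5, 1, -4, then B - 2I has eigenvalues -7, -1, -6.
det(B - 2I) = (-7) · (-1) · (-6) = -42.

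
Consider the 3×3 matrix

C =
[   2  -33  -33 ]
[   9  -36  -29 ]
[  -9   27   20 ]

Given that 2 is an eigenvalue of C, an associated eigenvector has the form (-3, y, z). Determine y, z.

-3, 3

We need (C - 2I)v = 0.
C - 2I = [[0, -33, -33], [9, -38, -29], [-9, 27, 18]].
Row 1: (0)·-3 + (-33)·y + (-33)·z = 0
Row 2: (9)·-3 + (-38)·y + (-29)·z = 0
Row 3: (-9)·-3 + (27)·y + (18)·z = 0
Solving gives y = -3, z = 3.
Check: C·(-3, -3, 3) = (-6, -6, 6) = 2·(-3, -3, 3).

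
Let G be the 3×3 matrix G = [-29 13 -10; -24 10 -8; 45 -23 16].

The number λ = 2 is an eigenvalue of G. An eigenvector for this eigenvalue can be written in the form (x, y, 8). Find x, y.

-3, -1

We need (G - 2I)v = 0.
G - 2I = [[-31, 13, -10], [-24, 8, -8], [45, -23, 14]].
Row 1: (-31)·x + (13)·y + (-10)·8 = 0
Row 2: (-24)·x + (8)·y + (-8)·8 = 0
Row 3: (45)·x + (-23)·y + (14)·8 = 0
Solving gives x = -3, y = -1.
Check: G·(-3, -1, 8) = (-6, -2, 16) = 2·(-3, -1, 8).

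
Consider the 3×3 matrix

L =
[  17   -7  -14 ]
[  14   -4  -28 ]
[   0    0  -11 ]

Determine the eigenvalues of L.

Set up det(tI - L) = 0.
Expanding along the first row, p(t) = t^3 - 2t^2 - 113t + 330.
Rational-root test: t = 10 gives p(10) = 0.
Factor out (t - 10): p(t) = (t - 10)·(t^2 + 8t - 33).
The quadratic factors as (t + 11)·(t - 3).
Eigenvalues: -11, 3, 10.

-11, 3, 10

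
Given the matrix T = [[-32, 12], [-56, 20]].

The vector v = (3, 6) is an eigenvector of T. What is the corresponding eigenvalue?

-8

Compute Tv: T·(3, 6) = (-24, -48).
Since Tv = λv, compare component 1: -24 = λ·3, so λ = -8.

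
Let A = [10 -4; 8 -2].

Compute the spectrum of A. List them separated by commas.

det(A - sI) = (10 - s)(-2 - s) - (-4)·(8) = s^2 - 8s + 12.
This factors as (s - 2)·(s - 6) = 0.
Eigenvalues: 2, 6.

2, 6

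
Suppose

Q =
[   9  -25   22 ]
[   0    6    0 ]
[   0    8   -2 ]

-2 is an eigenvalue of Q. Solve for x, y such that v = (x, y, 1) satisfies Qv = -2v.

-2, 0

We need (Q + 2I)v = 0.
Q + 2I = [[11, -25, 22], [0, 8, 0], [0, 8, 0]].
Row 1: (11)·x + (-25)·y + (22)·1 = 0
Row 2: (0)·x + (8)·y + (0)·1 = 0
Row 3: (0)·x + (8)·y + (0)·1 = 0
Solving gives x = -2, y = 0.
Check: Q·(-2, 0, 1) = (4, 0, -2) = -2·(-2, 0, 1).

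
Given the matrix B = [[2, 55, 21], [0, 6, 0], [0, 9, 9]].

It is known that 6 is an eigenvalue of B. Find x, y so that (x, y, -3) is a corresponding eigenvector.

-2, 1

We need (B - 6I)v = 0.
B - 6I = [[-4, 55, 21], [0, 0, 0], [0, 9, 3]].
Row 1: (-4)·x + (55)·y + (21)·-3 = 0
Row 2: (0)·x + (0)·y + (0)·-3 = 0
Row 3: (0)·x + (9)·y + (3)·-3 = 0
Solving gives x = -2, y = 1.
Check: B·(-2, 1, -3) = (-12, 6, -18) = 6·(-2, 1, -3).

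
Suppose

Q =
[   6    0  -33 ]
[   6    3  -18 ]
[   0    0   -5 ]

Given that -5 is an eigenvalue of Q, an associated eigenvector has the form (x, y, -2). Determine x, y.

-6, 0

We need (Q + 5I)v = 0.
Q + 5I = [[11, 0, -33], [6, 8, -18], [0, 0, 0]].
Row 1: (11)·x + (0)·y + (-33)·-2 = 0
Row 2: (6)·x + (8)·y + (-18)·-2 = 0
Row 3: (0)·x + (0)·y + (0)·-2 = 0
Solving gives x = -6, y = 0.
Check: Q·(-6, 0, -2) = (30, 0, 10) = -5·(-6, 0, -2).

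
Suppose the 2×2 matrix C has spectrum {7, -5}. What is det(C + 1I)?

-32

If C has eigenvalues 7, -5, then C + 1I has eigenvalues 8, -4.
det(C + 1I) = (8) · (-4) = -32.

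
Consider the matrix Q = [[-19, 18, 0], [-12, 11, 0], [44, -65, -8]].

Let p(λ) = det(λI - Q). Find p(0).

p(0) = det(0·I − Q) = det(−Q) = (−1)^3·det(Q).
det(Q) = -56, so p(0) = 56.

56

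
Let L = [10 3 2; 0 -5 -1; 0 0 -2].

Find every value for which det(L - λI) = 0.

-5, -2, 10

L is upper triangular, so its eigenvalues are the diagonal entries.
Diagonal: 10, -5, -2.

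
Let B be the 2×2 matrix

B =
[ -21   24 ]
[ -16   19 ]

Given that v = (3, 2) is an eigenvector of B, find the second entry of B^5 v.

First find the eigenvalue: Bv = (-15, -10) = -5·(3, 2), so λ = -5.
Then B^5 v = λ^5·v = (-5)^5·(3, 2) = -3125·(3, 2) = (-9375, -6250).

-6250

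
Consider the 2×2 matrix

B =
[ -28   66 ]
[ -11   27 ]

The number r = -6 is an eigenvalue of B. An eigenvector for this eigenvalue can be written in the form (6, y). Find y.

2

We need (B + 6I)v = 0.
B + 6I = [[-22, 66], [-11, 33]].
Row 1: (-22)·6 + (66)·y = 0
Row 2: (-11)·6 + (33)·y = 0
Solving gives y = 2.
Check: B·(6, 2) = (-36, -12) = -6·(6, 2).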